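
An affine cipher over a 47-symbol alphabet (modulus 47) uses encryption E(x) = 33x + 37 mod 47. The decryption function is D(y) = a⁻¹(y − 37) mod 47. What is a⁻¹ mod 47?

gcd(47, 33) by repeated division:
47 = 1*33 + 14
33 = 2*14 + 5
14 = 2*5 + 4
5 = 1*4 + 1
4 = 4*1 + 0
gcd = 1, so the inverse exists. Back-substitute:
1 = 5 − 4
1 = −14 + 3·5
1 = 3·33 − 7·14
1 = −7·47 + 10·33
So 33·10 ≡ 1 (mod 47).

10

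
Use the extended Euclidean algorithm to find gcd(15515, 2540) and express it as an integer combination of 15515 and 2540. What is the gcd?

Euclidean algorithm:
15515 = 6*2540 + 275
2540 = 9*275 + 65
275 = 4*65 + 15
65 = 4*15 + 5
15 = 3*5 + 0
gcd(15515, 2540) = 5.
Express as a combination:
5 = 65 − 4·15
5 = −4·275 + 17·65
5 = 17·2540 − 157·275
5 = −157·15515 + 959·2540
So 5 = (-157)·15515 + (959)·2540.

5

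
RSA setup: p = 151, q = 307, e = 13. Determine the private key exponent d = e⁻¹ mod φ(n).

31777

φ(n) = (p−1)(q−1) = 150·306 = 45900.
Need d with 13·d ≡ 1 (mod 45900). Apply the extended Euclidean algorithm:
45900 = 3530*13 + 10
13 = 1*10 + 3
10 = 3*3 + 1
3 = 3*1 + 0
Back-substitute:
1 = 10 − 3·3
1 = −3·13 + 4·10
1 = 4·45900 − 14123·13
So 13·(-14123) ≡ 1 (mod 45900), hence d ≡ -14123 ≡ 31777 (mod 45900).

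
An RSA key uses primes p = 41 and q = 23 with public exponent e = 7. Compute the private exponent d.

φ(n) = (p−1)(q−1) = 40·22 = 880.
Need d with 7·d ≡ 1 (mod 880). Apply the extended Euclidean algorithm:
880 = 125*7 + 5
7 = 1*5 + 2
5 = 2*2 + 1
2 = 2*1 + 0
Back-substitute:
1 = 5 − 2·2
1 = −2·7 + 3·5
1 = 3·880 − 377·7
So 7·(-377) ≡ 1 (mod 880), hence d ≡ -377 ≡ 503 (mod 880).

503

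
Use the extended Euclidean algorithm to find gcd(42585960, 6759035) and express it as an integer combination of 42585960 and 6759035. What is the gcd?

5

Repeated division:
42585960 = 6·6759035 + 2031750
6759035 = 3·2031750 + 663785
2031750 = 3·663785 + 40395
663785 = 16·40395 + 17465
40395 = 2·17465 + 5465
17465 = 3·5465 + 1070
5465 = 5·1070 + 115
1070 = 9·115 + 35
115 = 3·35 + 10
35 = 3·10 + 5
10 = 2·5 + 0
gcd(42585960, 6759035) = 5.
Back-substituting:
5 = 35 − 3·10
5 = −3·115 + 10·35
5 = 10·1070 − 93·115
5 = −93·5465 + 475·1070
5 = 475·17465 − 1518·5465
5 = −1518·40395 + 3511·17465
5 = 3511·663785 − 57694·40395
5 = −57694·2031750 + 176593·663785
5 = 176593·6759035 − 587473·2031750
5 = −587473·42585960 + 3701431·6759035
So 5 = (-587473)·42585960 + (3701431)·6759035.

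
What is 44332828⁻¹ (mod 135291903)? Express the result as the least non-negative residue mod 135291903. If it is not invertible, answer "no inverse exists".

71195845

Apply the Euclidean algorithm to 135291903 and 44332828:
135291903 = 3·44332828 + 2293419
44332828 = 19·2293419 + 757867
2293419 = 3·757867 + 19818
757867 = 38·19818 + 4783
19818 = 4·4783 + 686
4783 = 6·686 + 667
686 = 1·667 + 19
667 = 35·19 + 2
19 = 9·2 + 1
2 = 2·1 + 0
Since gcd(44332828, 135291903) = 1, back-substitute to write 1 as a combination:
1 = 19 − 9·2
1 = −9·667 + 316·19
1 = 316·686 − 325·667
1 = −325·4783 + 2266·686
1 = 2266·19818 − 9389·4783
1 = −9389·757867 + 359048·19818
1 = 359048·2293419 − 1086533·757867
1 = −1086533·44332828 + 21003175·2293419
1 = 21003175·135291903 − 64096058·44332828
Thus 44332828·(-64096058) ≡ 1 (mod 135291903); reducing, -64096058 mod 135291903 = 71195845.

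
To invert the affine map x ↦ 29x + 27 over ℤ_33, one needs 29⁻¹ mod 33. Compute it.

Extended Euclidean algorithm:
33 = 1*29 + 4
29 = 7*4 + 1
4 = 4*1 + 0
Since gcd(29, 33) = 1, back-substitute to write 1 as a combination:
1 = 29 − 7·4
1 = −7·33 + 8·29
So 29·8 ≡ 1 (mod 33).

8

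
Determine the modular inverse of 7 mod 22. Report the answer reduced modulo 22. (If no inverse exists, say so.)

gcd(22, 7) by repeated division:
22 = 3·7 + 1
7 = 7·1 + 0
gcd = 1, so the inverse exists. Back-substitute:
1 = 22 − 3·7
Hence 7⁻¹ ≡ -3 ≡ 19 (mod 22).

19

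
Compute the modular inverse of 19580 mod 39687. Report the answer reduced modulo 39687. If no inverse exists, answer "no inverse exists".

Run Euclid on (39687, 19580):
39687 = 2*19580 + 527
19580 = 37*527 + 81
527 = 6*81 + 41
81 = 1*41 + 40
41 = 1*40 + 1
40 = 40*1 + 0
Since gcd(19580, 39687) = 1, back-substitute to write 1 as a combination:
1 = 41 − 40
1 = −81 + 2·41
1 = 2·527 − 13·81
1 = −13·19580 + 483·527
1 = 483·39687 − 979·19580
Thus 19580·(-979) ≡ 1 (mod 39687); reducing, -979 mod 39687 = 38708.

38708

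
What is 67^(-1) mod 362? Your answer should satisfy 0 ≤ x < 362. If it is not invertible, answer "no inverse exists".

Extended Euclidean algorithm:
362 = 5*67 + 27
67 = 2*27 + 13
27 = 2*13 + 1
13 = 13*1 + 0
gcd = 1, so the inverse exists. Back-substitute:
1 = 27 − 2·13
1 = −2·67 + 5·27
1 = 5·362 − 27·67
Hence 67⁻¹ ≡ -27 ≡ 335 (mod 362).

335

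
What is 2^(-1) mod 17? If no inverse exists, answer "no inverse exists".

gcd(17, 2) by repeated division:
17 = 8·2 + 1
2 = 2·1 + 0
Since gcd(2, 17) = 1, back-substitute to write 1 as a combination:
1 = 17 − 8·2
So 2·(-8) ≡ 1 (mod 17), and -8 ≡ 9 (mod 17).

9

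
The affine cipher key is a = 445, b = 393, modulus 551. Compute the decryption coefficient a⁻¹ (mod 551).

525

Extended Euclidean algorithm:
551 = 1·445 + 106
445 = 4·106 + 21
106 = 5·21 + 1
21 = 21·1 + 0
Since gcd(445, 551) = 1, back-substitute to write 1 as a combination:
1 = 106 − 5·21
1 = −5·445 + 21·106
1 = 21·551 − 26·445
So 445·(-26) ≡ 1 (mod 551), and -26 ≡ 525 (mod 551).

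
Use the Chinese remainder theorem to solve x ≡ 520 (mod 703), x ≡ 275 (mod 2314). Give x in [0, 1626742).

Write x = 520 + 703·k. Then 703·k ≡ 275 − 520 ≡ 2069 (mod 2314).
Need 703⁻¹ mod 2314. Extended Euclid on (2314, 703):
2314 = 3×703 + 205
703 = 3×205 + 88
205 = 2×88 + 29
88 = 3×29 + 1
29 = 29×1 + 0
Back-substitute:
1 = 88 − 3·29
1 = −3·205 + 7·88
1 = 7·703 − 24·205
1 = −24·2314 + 79·703
703⁻¹ ≡ 79 (mod 2314), so k ≡ 79·2069 ≡ 1471 (mod 2314).
x = 520 + 703·1471 = 1034633.

1034633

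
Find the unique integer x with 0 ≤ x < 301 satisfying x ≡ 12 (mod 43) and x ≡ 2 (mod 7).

Write x = 12 + 43·k. Then 43·k ≡ 2 − 12 ≡ 4 (mod 7).
Need 43⁻¹ mod 7. Extended Euclid on (7, 1):
7 = 7·1 + 0
43⁻¹ ≡ 1 (mod 7), so k ≡ 1·4 ≡ 4 (mod 7).
x = 12 + 43·4 = 184.

184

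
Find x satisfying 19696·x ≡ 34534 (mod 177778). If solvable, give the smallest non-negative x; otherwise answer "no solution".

First find gcd(19696, 177778):
177778 = 9×19696 + 514
19696 = 38×514 + 164
514 = 3×164 + 22
164 = 7×22 + 10
22 = 2×10 + 2
10 = 5×2 + 0
gcd = 2 and 2 | 34534, so solutions exist. Divide through by 2: 9848x ≡ 17267 (mod 88889).
Now find 9848⁻¹ mod 88889:
88889 = 9*9848 + 257
9848 = 38*257 + 82
257 = 3*82 + 11
82 = 7*11 + 5
11 = 2*5 + 1
5 = 5*1 + 0
Back-substitute:
1 = 11 − 2·5
1 = −2·82 + 15·11
1 = 15·257 − 47·82
1 = −47·9848 + 1801·257
1 = 1801·88889 − 16256·9848
So 9848·(-16256) ≡ 1 (mod 88889), i.e. 9848⁻¹ ≡ 72633.
Then x ≡ 72633·17267 ≡ 19110 (mod 88889); the smallest non-negative solution is x = 19110.

19110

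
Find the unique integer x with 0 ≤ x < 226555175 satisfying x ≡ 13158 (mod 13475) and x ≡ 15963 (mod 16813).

Write x = 13158 + 13475·k. Then 13475·k ≡ 15963 − 13158 ≡ 2805 (mod 16813).
Need 13475⁻¹ mod 16813. Extended Euclid on (16813, 13475):
16813 = 1*13475 + 3338
13475 = 4*3338 + 123
3338 = 27*123 + 17
123 = 7*17 + 4
17 = 4*4 + 1
4 = 4*1 + 0
Back-substitute:
1 = 17 − 4·4
1 = −4·123 + 29·17
1 = 29·3338 − 787·123
1 = −787·13475 + 3177·3338
1 = 3177·16813 − 3964·13475
13475⁻¹ ≡ 12849 (mod 16813), so k ≡ 12849·2805 ≡ 11186 (mod 16813).
x = 13158 + 13475·11186 = 150744508.

150744508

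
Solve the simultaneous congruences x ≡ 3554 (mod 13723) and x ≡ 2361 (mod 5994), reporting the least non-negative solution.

Write x = 3554 + 13723·k. Then 13723·k ≡ 2361 − 3554 ≡ 4801 (mod 5994).
Need 13723⁻¹ mod 5994. Extended Euclid on (5994, 1735):
5994 = 3*1735 + 789
1735 = 2*789 + 157
789 = 5*157 + 4
157 = 39*4 + 1
4 = 4*1 + 0
Back-substitute:
1 = 157 − 39·4
1 = −39·789 + 196·157
1 = 196·1735 − 431·789
1 = −431·5994 + 1489·1735
13723⁻¹ ≡ 1489 (mod 5994), so k ≡ 1489·4801 ≡ 3841 (mod 5994).
x = 3554 + 13723·3841 = 52713597.

52713597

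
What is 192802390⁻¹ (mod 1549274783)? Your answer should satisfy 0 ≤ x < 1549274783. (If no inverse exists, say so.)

Run Euclid on (1549274783, 192802390):
1549274783 = 8*192802390 + 6855663
192802390 = 28*6855663 + 843826
6855663 = 8*843826 + 105055
843826 = 8*105055 + 3386
105055 = 31*3386 + 89
3386 = 38*89 + 4
89 = 22*4 + 1
4 = 4*1 + 0
gcd = 1, so the inverse exists. Back-substitute:
1 = 89 − 22·4
1 = −22·3386 + 837·89
1 = 837·105055 − 25969·3386
1 = −25969·843826 + 208589·105055
1 = 208589·6855663 − 1694681·843826
1 = −1694681·192802390 + 47659657·6855663
1 = 47659657·1549274783 − 382971937·192802390
Thus 192802390·(-382971937) ≡ 1 (mod 1549274783); reducing, -382971937 mod 1549274783 = 1166302846.

1166302846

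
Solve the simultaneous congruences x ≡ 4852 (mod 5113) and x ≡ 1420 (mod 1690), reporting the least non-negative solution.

802480

Write x = 4852 + 5113·k. Then 5113·k ≡ 1420 − 4852 ≡ 1638 (mod 1690).
Need 5113⁻¹ mod 1690. Extended Euclid on (1690, 43):
1690 = 39·43 + 13
43 = 3·13 + 4
13 = 3·4 + 1
4 = 4·1 + 0
Back-substitute:
1 = 13 − 3·4
1 = −3·43 + 10·13
1 = 10·1690 − 393·43
5113⁻¹ ≡ 1297 (mod 1690), so k ≡ 1297·1638 ≡ 156 (mod 1690).
x = 4852 + 5113·156 = 802480.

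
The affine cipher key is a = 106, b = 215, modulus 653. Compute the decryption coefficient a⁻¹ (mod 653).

Extended Euclidean algorithm:
653 = 6·106 + 17
106 = 6·17 + 4
17 = 4·4 + 1
4 = 4·1 + 0
Since gcd(106, 653) = 1, back-substitute to write 1 as a combination:
1 = 17 − 4·4
1 = −4·106 + 25·17
1 = 25·653 − 154·106
Hence 106⁻¹ ≡ -154 ≡ 499 (mod 653).

499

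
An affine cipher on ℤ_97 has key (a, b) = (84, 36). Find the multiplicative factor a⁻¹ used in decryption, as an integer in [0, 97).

gcd(97, 84) by repeated division:
97 = 1·84 + 13
84 = 6·13 + 6
13 = 2·6 + 1
6 = 6·1 + 0
gcd = 1, so the inverse exists. Back-substitute:
1 = 13 − 2·6
1 = −2·84 + 13·13
1 = 13·97 − 15·84
Hence 84⁻¹ ≡ -15 ≡ 82 (mod 97).

82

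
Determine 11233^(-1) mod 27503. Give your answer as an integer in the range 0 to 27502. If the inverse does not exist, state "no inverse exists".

5624

Run Euclid on (27503, 11233):
27503 = 2×11233 + 5037
11233 = 2×5037 + 1159
5037 = 4×1159 + 401
1159 = 2×401 + 357
401 = 1×357 + 44
357 = 8×44 + 5
44 = 8×5 + 4
5 = 1×4 + 1
4 = 4×1 + 0
gcd = 1, so the inverse exists. Back-substitute:
1 = 5 − 4
1 = −44 + 9·5
1 = 9·357 − 73·44
1 = −73·401 + 82·357
1 = 82·1159 − 237·401
1 = −237·5037 + 1030·1159
1 = 1030·11233 − 2297·5037
1 = −2297·27503 + 5624·11233
So 11233·5624 ≡ 1 (mod 27503).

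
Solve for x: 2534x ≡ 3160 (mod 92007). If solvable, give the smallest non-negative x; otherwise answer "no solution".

46622

First find gcd(2534, 92007):
92007 = 36×2534 + 783
2534 = 3×783 + 185
783 = 4×185 + 43
185 = 4×43 + 13
43 = 3×13 + 4
13 = 3×4 + 1
4 = 4×1 + 0
gcd = 1, so a unique solution mod 92007 exists.
Back-substitute for the Bézout coefficients:
1 = 13 − 3·4
1 = −3·43 + 10·13
1 = 10·185 − 43·43
1 = −43·783 + 182·185
1 = 182·2534 − 589·783
1 = −589·92007 + 21386·2534
So 2534·(21386) ≡ 1 (mod 92007), giving 2534⁻¹ ≡ 21386.
x ≡ 2534⁻¹·3160 ≡ 21386·3160 ≡ 46622 (mod 92007).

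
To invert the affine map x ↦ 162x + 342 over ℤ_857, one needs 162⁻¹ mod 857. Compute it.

Run Euclid on (857, 162):
857 = 5×162 + 47
162 = 3×47 + 21
47 = 2×21 + 5
21 = 4×5 + 1
5 = 5×1 + 0
gcd = 1, so the inverse exists. Back-substitute:
1 = 21 − 4·5
1 = −4·47 + 9·21
1 = 9·162 − 31·47
1 = −31·857 + 164·162
So 162·164 ≡ 1 (mod 857).

164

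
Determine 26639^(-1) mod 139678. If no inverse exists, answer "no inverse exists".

96609

Extended Euclidean algorithm:
139678 = 5·26639 + 6483
26639 = 4·6483 + 707
6483 = 9·707 + 120
707 = 5·120 + 107
120 = 1·107 + 13
107 = 8·13 + 3
13 = 4·3 + 1
3 = 3·1 + 0
gcd = 1, so the inverse exists. Back-substitute:
1 = 13 − 4·3
1 = −4·107 + 33·13
1 = 33·120 − 37·107
1 = −37·707 + 218·120
1 = 218·6483 − 1999·707
1 = −1999·26639 + 8214·6483
1 = 8214·139678 − 43069·26639
Thus 26639·(-43069) ≡ 1 (mod 139678); reducing, -43069 mod 139678 = 96609.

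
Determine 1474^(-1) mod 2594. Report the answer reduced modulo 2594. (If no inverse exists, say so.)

Euclidean algorithm on 2594, 1474:
2594 = 1×1474 + 1120
1474 = 1×1120 + 354
1120 = 3×354 + 58
354 = 6×58 + 6
58 = 9×6 + 4
6 = 1×4 + 2
4 = 2×2 + 0
gcd(1474, 2594) = 2 ≠ 1, so 1474 has no multiplicative inverse modulo 2594.

no inverse exists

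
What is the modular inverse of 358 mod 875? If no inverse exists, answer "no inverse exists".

Run Euclid on (875, 358):
875 = 2·358 + 159
358 = 2·159 + 40
159 = 3·40 + 39
40 = 1·39 + 1
39 = 39·1 + 0
The gcd is 1. Working backward:
1 = 40 − 39
1 = −159 + 4·40
1 = 4·358 − 9·159
1 = −9·875 + 22·358
So 358·22 ≡ 1 (mod 875).

22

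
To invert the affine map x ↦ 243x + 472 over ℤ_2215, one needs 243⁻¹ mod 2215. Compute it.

gcd(2215, 243) by repeated division:
2215 = 9·243 + 28
243 = 8·28 + 19
28 = 1·19 + 9
19 = 2·9 + 1
9 = 9·1 + 0
gcd = 1, so the inverse exists. Back-substitute:
1 = 19 − 2·9
1 = −2·28 + 3·19
1 = 3·243 − 26·28
1 = −26·2215 + 237·243
So 243·237 ≡ 1 (mod 2215).

237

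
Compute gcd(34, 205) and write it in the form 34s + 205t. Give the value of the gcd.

1

Apply Euclid's algorithm to 205 and 34:
205 = 6×34 + 1
34 = 34×1 + 0
gcd(34, 205) = 1.
Back-substituting:
1 = 205 − 6·34
So 1 = (1)·205 + (-6)·34.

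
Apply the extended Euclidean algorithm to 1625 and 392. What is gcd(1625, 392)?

1

Apply Euclid's algorithm to 1625 and 392:
1625 = 4×392 + 57
392 = 6×57 + 50
57 = 1×50 + 7
50 = 7×7 + 1
7 = 7×1 + 0
gcd(1625, 392) = 1.
Working backward:
1 = 50 − 7·7
1 = −7·57 + 8·50
1 = 8·392 − 55·57
1 = −55·1625 + 228·392
So 1 = (-55)·1625 + (228)·392.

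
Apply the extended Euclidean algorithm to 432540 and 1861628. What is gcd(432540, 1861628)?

4

Repeated division:
1861628 = 4*432540 + 131468
432540 = 3*131468 + 38136
131468 = 3*38136 + 17060
38136 = 2*17060 + 4016
17060 = 4*4016 + 996
4016 = 4*996 + 32
996 = 31*32 + 4
32 = 8*4 + 0
gcd(432540, 1861628) = 4.
Back-substituting:
4 = 996 − 31·32
4 = −31·4016 + 125·996
4 = 125·17060 − 531·4016
4 = −531·38136 + 1187·17060
4 = 1187·131468 − 4092·38136
4 = −4092·432540 + 13463·131468
4 = 13463·1861628 − 57944·432540
So 4 = (13463)·1861628 + (-57944)·432540.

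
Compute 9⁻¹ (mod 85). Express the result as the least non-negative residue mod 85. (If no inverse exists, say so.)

19

Apply the Euclidean algorithm to 85 and 9:
85 = 9·9 + 4
9 = 2·4 + 1
4 = 4·1 + 0
gcd = 1, so the inverse exists. Back-substitute:
1 = 9 − 2·4
1 = −2·85 + 19·9
So 9·19 ≡ 1 (mod 85).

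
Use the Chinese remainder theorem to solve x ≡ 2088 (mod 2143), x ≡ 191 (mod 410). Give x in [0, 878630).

175671

Write x = 2088 + 2143·k. Then 2143·k ≡ 191 − 2088 ≡ 153 (mod 410).
Need 2143⁻¹ mod 410. Extended Euclid on (410, 93):
410 = 4×93 + 38
93 = 2×38 + 17
38 = 2×17 + 4
17 = 4×4 + 1
4 = 4×1 + 0
Back-substitute:
1 = 17 − 4·4
1 = −4·38 + 9·17
1 = 9·93 − 22·38
1 = −22·410 + 97·93
2143⁻¹ ≡ 97 (mod 410), so k ≡ 97·153 ≡ 81 (mod 410).
x = 2088 + 2143·81 = 175671.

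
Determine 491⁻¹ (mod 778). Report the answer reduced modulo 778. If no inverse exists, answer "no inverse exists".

Apply the Euclidean algorithm to 778 and 491:
778 = 1×491 + 287
491 = 1×287 + 204
287 = 1×204 + 83
204 = 2×83 + 38
83 = 2×38 + 7
38 = 5×7 + 3
7 = 2×3 + 1
3 = 3×1 + 0
Since gcd(491, 778) = 1, back-substitute to write 1 as a combination:
1 = 7 − 2·3
1 = −2·38 + 11·7
1 = 11·83 − 24·38
1 = −24·204 + 59·83
1 = 59·287 − 83·204
1 = −83·491 + 142·287
1 = 142·778 − 225·491
So 491·(-225) ≡ 1 (mod 778), and -225 ≡ 553 (mod 778).

553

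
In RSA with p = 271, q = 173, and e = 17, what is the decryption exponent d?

φ(n) = (p−1)(q−1) = 270·172 = 46440.
Need d with 17·d ≡ 1 (mod 46440). Apply the extended Euclidean algorithm:
46440 = 2731·17 + 13
17 = 1·13 + 4
13 = 3·4 + 1
4 = 4·1 + 0
Back-substitute:
1 = 13 − 3·4
1 = −3·17 + 4·13
1 = 4·46440 − 10927·17
So 17·(-10927) ≡ 1 (mod 46440), hence d ≡ -10927 ≡ 35513 (mod 46440).

35513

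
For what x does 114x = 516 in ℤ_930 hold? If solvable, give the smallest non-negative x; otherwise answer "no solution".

First find gcd(114, 930):
930 = 8·114 + 18
114 = 6·18 + 6
18 = 3·6 + 0
gcd = 6 and 6 | 516, so solutions exist. Divide through by 6: 19x ≡ 86 (mod 155).
Now find 19⁻¹ mod 155:
155 = 8×19 + 3
19 = 6×3 + 1
3 = 3×1 + 0
Back-substitute:
1 = 19 − 6·3
1 = −6·155 + 49·19
So 19⁻¹ ≡ 49 (mod 155).
Then x ≡ 49·86 ≡ 29 (mod 155); the smallest non-negative solution is x = 29.

29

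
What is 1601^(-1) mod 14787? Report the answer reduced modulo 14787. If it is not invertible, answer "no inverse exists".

665

Run Euclid on (14787, 1601):
14787 = 9·1601 + 378
1601 = 4·378 + 89
378 = 4·89 + 22
89 = 4·22 + 1
22 = 22·1 + 0
The gcd is 1. Working backward:
1 = 89 − 4·22
1 = −4·378 + 17·89
1 = 17·1601 − 72·378
1 = −72·14787 + 665·1601
So 1601·665 ≡ 1 (mod 14787).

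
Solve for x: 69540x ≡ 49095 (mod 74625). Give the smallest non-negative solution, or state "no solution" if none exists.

4393

First find gcd(69540, 74625):
74625 = 1·69540 + 5085
69540 = 13·5085 + 3435
5085 = 1·3435 + 1650
3435 = 2·1650 + 135
1650 = 12·135 + 30
135 = 4·30 + 15
30 = 2·15 + 0
gcd = 15 and 15 | 49095, so solutions exist. Divide through by 15: 4636x ≡ 3273 (mod 4975).
Now find 4636⁻¹ mod 4975:
4975 = 1×4636 + 339
4636 = 13×339 + 229
339 = 1×229 + 110
229 = 2×110 + 9
110 = 12×9 + 2
9 = 4×2 + 1
2 = 2×1 + 0
Back-substitute:
1 = 9 − 4·2
1 = −4·110 + 49·9
1 = 49·229 − 102·110
1 = −102·339 + 151·229
1 = 151·4636 − 2065·339
1 = −2065·4975 + 2216·4636
So 4636⁻¹ ≡ 2216 (mod 4975).
Then x ≡ 2216·3273 ≡ 4393 (mod 4975); the smallest non-negative solution is x = 4393.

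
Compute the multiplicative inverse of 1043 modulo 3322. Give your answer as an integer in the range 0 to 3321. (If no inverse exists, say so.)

gcd(3322, 1043) by repeated division:
3322 = 3*1043 + 193
1043 = 5*193 + 78
193 = 2*78 + 37
78 = 2*37 + 4
37 = 9*4 + 1
4 = 4*1 + 0
Since gcd(1043, 3322) = 1, back-substitute to write 1 as a combination:
1 = 37 − 9·4
1 = −9·78 + 19·37
1 = 19·193 − 47·78
1 = −47·1043 + 254·193
1 = 254·3322 − 809·1043
So 1043·(-809) ≡ 1 (mod 3322), and -809 ≡ 2513 (mod 3322).

2513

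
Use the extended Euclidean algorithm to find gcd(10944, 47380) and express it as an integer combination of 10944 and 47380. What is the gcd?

4

Euclidean algorithm:
47380 = 4*10944 + 3604
10944 = 3*3604 + 132
3604 = 27*132 + 40
132 = 3*40 + 12
40 = 3*12 + 4
12 = 3*4 + 0
gcd(10944, 47380) = 4.
Back-substituting:
4 = 40 − 3·12
4 = −3·132 + 10·40
4 = 10·3604 − 273·132
4 = −273·10944 + 829·3604
4 = 829·47380 − 3589·10944
So 4 = (829)·47380 + (-3589)·10944.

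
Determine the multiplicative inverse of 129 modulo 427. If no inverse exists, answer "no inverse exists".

96

gcd(427, 129) by repeated division:
427 = 3×129 + 40
129 = 3×40 + 9
40 = 4×9 + 4
9 = 2×4 + 1
4 = 4×1 + 0
Since gcd(129, 427) = 1, back-substitute to write 1 as a combination:
1 = 9 − 2·4
1 = −2·40 + 9·9
1 = 9·129 − 29·40
1 = −29·427 + 96·129
So 129·96 ≡ 1 (mod 427).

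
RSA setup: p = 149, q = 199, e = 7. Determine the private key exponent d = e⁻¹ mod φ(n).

φ(n) = (p−1)(q−1) = 148·198 = 29304.
Need d with 7·d ≡ 1 (mod 29304). Apply the extended Euclidean algorithm:
29304 = 4186×7 + 2
7 = 3×2 + 1
2 = 2×1 + 0
Back-substitute:
1 = 7 − 3·2
1 = −3·29304 + 12559·7
So 7·12559 ≡ 1 (mod 29304), hence d = 12559.

12559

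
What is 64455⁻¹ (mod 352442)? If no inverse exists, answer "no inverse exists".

Run Euclid on (352442, 64455):
352442 = 5×64455 + 30167
64455 = 2×30167 + 4121
30167 = 7×4121 + 1320
4121 = 3×1320 + 161
1320 = 8×161 + 32
161 = 5×32 + 1
32 = 32×1 + 0
gcd = 1, so the inverse exists. Back-substitute:
1 = 161 − 5·32
1 = −5·1320 + 41·161
1 = 41·4121 − 128·1320
1 = −128·30167 + 937·4121
1 = 937·64455 − 2002·30167
1 = −2002·352442 + 10947·64455
So 64455·10947 ≡ 1 (mod 352442).

10947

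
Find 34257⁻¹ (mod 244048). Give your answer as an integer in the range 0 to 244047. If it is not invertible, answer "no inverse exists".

Extended Euclidean algorithm:
244048 = 7*34257 + 4249
34257 = 8*4249 + 265
4249 = 16*265 + 9
265 = 29*9 + 4
9 = 2*4 + 1
4 = 4*1 + 0
gcd = 1, so the inverse exists. Back-substitute:
1 = 9 − 2·4
1 = −2·265 + 59·9
1 = 59·4249 − 946·265
1 = −946·34257 + 7627·4249
1 = 7627·244048 − 54335·34257
Thus 34257·(-54335) ≡ 1 (mod 244048); reducing, -54335 mod 244048 = 189713.

189713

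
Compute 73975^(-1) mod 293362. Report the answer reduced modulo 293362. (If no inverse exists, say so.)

Apply the Euclidean algorithm to 293362 and 73975:
293362 = 3·73975 + 71437
73975 = 1·71437 + 2538
71437 = 28·2538 + 373
2538 = 6·373 + 300
373 = 1·300 + 73
300 = 4·73 + 8
73 = 9·8 + 1
8 = 8·1 + 0
Since gcd(73975, 293362) = 1, back-substitute to write 1 as a combination:
1 = 73 − 9·8
1 = −9·300 + 37·73
1 = 37·373 − 46·300
1 = −46·2538 + 313·373
1 = 313·71437 − 8810·2538
1 = −8810·73975 + 9123·71437
1 = 9123·293362 − 36179·73975
Thus 73975·(-36179) ≡ 1 (mod 293362); reducing, -36179 mod 293362 = 257183.

257183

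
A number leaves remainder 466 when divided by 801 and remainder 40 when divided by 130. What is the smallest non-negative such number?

Write x = 466 + 801·k. Then 801·k ≡ 40 − 466 ≡ 94 (mod 130).
Need 801⁻¹ mod 130. Extended Euclid on (130, 21):
130 = 6×21 + 4
21 = 5×4 + 1
4 = 4×1 + 0
Back-substitute:
1 = 21 − 5·4
1 = −5·130 + 31·21
801⁻¹ ≡ 31 (mod 130), so k ≡ 31·94 ≡ 54 (mod 130).
x = 466 + 801·54 = 43720.

43720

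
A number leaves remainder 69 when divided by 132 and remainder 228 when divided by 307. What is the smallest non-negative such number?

8517

Write x = 69 + 132·k. Then 132·k ≡ 228 − 69 ≡ 159 (mod 307).
Need 132⁻¹ mod 307. Extended Euclid on (307, 132):
307 = 2·132 + 43
132 = 3·43 + 3
43 = 14·3 + 1
3 = 3·1 + 0
Back-substitute:
1 = 43 − 14·3
1 = −14·132 + 43·43
1 = 43·307 − 100·132
132⁻¹ ≡ 207 (mod 307), so k ≡ 207·159 ≡ 64 (mod 307).
x = 69 + 132·64 = 8517.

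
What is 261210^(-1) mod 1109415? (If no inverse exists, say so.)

no inverse exists

Euclidean algorithm on 1109415, 261210:
1109415 = 4×261210 + 64575
261210 = 4×64575 + 2910
64575 = 22×2910 + 555
2910 = 5×555 + 135
555 = 4×135 + 15
135 = 9×15 + 0
The gcd is 15, not 1, hence no inverse exists.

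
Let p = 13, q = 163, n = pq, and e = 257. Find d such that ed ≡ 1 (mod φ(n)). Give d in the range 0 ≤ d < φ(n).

φ(n) = (p−1)(q−1) = 12·162 = 1944.
Need d with 257·d ≡ 1 (mod 1944). Apply the extended Euclidean algorithm:
1944 = 7×257 + 145
257 = 1×145 + 112
145 = 1×112 + 33
112 = 3×33 + 13
33 = 2×13 + 7
13 = 1×7 + 6
7 = 1×6 + 1
6 = 6×1 + 0
Back-substitute:
1 = 7 − 6
1 = −13 + 2·7
1 = 2·33 − 5·13
1 = −5·112 + 17·33
1 = 17·145 − 22·112
1 = −22·257 + 39·145
1 = 39·1944 − 295·257
So 257·(-295) ≡ 1 (mod 1944), hence d ≡ -295 ≡ 1649 (mod 1944).

1649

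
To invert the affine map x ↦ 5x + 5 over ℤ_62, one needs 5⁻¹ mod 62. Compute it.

gcd(62, 5) by repeated division:
62 = 12·5 + 2
5 = 2·2 + 1
2 = 2·1 + 0
gcd = 1, so the inverse exists. Back-substitute:
1 = 5 − 2·2
1 = −2·62 + 25·5
So 5·25 ≡ 1 (mod 62).

25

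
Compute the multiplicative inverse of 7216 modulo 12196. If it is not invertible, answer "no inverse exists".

Compute gcd(7216, 12196):
12196 = 1×7216 + 4980
7216 = 1×4980 + 2236
4980 = 2×2236 + 508
2236 = 4×508 + 204
508 = 2×204 + 100
204 = 2×100 + 4
100 = 25×4 + 0
gcd(7216, 12196) = 4 ≠ 1, so 7216 has no multiplicative inverse modulo 12196.

no inverse exists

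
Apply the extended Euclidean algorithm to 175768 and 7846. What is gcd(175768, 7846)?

Repeated division:
175768 = 22·7846 + 3156
7846 = 2·3156 + 1534
3156 = 2·1534 + 88
1534 = 17·88 + 38
88 = 2·38 + 12
38 = 3·12 + 2
12 = 6·2 + 0
gcd(175768, 7846) = 2.
Express as a combination:
2 = 38 − 3·12
2 = −3·88 + 7·38
2 = 7·1534 − 122·88
2 = −122·3156 + 251·1534
2 = 251·7846 − 624·3156
2 = −624·175768 + 13979·7846
So 2 = (-624)·175768 + (13979)·7846.

2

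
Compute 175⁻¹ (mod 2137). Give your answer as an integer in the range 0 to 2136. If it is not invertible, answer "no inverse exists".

635

Run Euclid on (2137, 175):
2137 = 12·175 + 37
175 = 4·37 + 27
37 = 1·27 + 10
27 = 2·10 + 7
10 = 1·7 + 3
7 = 2·3 + 1
3 = 3·1 + 0
Since gcd(175, 2137) = 1, back-substitute to write 1 as a combination:
1 = 7 − 2·3
1 = −2·10 + 3·7
1 = 3·27 − 8·10
1 = −8·37 + 11·27
1 = 11·175 − 52·37
1 = −52·2137 + 635·175
So 175·635 ≡ 1 (mod 2137).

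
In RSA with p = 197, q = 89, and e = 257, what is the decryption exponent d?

4161

φ(n) = (p−1)(q−1) = 196·88 = 17248.
Need d with 257·d ≡ 1 (mod 17248). Apply the extended Euclidean algorithm:
17248 = 67·257 + 29
257 = 8·29 + 25
29 = 1·25 + 4
25 = 6·4 + 1
4 = 4·1 + 0
Back-substitute:
1 = 25 − 6·4
1 = −6·29 + 7·25
1 = 7·257 − 62·29
1 = −62·17248 + 4161·257
So 257·4161 ≡ 1 (mod 17248), hence d = 4161.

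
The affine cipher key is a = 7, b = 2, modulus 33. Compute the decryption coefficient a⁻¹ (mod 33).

19

gcd(33, 7) by repeated division:
33 = 4×7 + 5
7 = 1×5 + 2
5 = 2×2 + 1
2 = 2×1 + 0
The gcd is 1. Working backward:
1 = 5 − 2·2
1 = −2·7 + 3·5
1 = 3·33 − 14·7
Hence 7⁻¹ ≡ -14 ≡ 19 (mod 33).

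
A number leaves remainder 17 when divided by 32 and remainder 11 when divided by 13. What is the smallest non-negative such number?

Write x = 17 + 32·k. Then 32·k ≡ 11 − 17 ≡ 7 (mod 13).
Need 32⁻¹ mod 13. Extended Euclid on (13, 6):
13 = 2×6 + 1
6 = 6×1 + 0
Back-substitute:
1 = 13 − 2·6
32⁻¹ ≡ 11 (mod 13), so k ≡ 11·7 ≡ 12 (mod 13).
x = 17 + 32·12 = 401.

401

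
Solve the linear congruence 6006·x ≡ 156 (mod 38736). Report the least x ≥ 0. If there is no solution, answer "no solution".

First find gcd(6006, 38736):
38736 = 6*6006 + 2700
6006 = 2*2700 + 606
2700 = 4*606 + 276
606 = 2*276 + 54
276 = 5*54 + 6
54 = 9*6 + 0
gcd = 6 and 6 | 156, so solutions exist. Divide through by 6: 1001x ≡ 26 (mod 6456).
Now find 1001⁻¹ mod 6456:
6456 = 6×1001 + 450
1001 = 2×450 + 101
450 = 4×101 + 46
101 = 2×46 + 9
46 = 5×9 + 1
9 = 9×1 + 0
Back-substitute:
1 = 46 − 5·9
1 = −5·101 + 11·46
1 = 11·450 − 49·101
1 = −49·1001 + 109·450
1 = 109·6456 − 703·1001
So 1001·(-703) ≡ 1 (mod 6456), i.e. 1001⁻¹ ≡ 5753.
Then x ≡ 5753·26 ≡ 1090 (mod 6456); the smallest non-negative solution is x = 1090.

1090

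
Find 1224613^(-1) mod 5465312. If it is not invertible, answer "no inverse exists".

136493

Apply the Euclidean algorithm to 5465312 and 1224613:
5465312 = 4·1224613 + 566860
1224613 = 2·566860 + 90893
566860 = 6·90893 + 21502
90893 = 4·21502 + 4885
21502 = 4·4885 + 1962
4885 = 2·1962 + 961
1962 = 2·961 + 40
961 = 24·40 + 1
40 = 40·1 + 0
Since gcd(1224613, 5465312) = 1, back-substitute to write 1 as a combination:
1 = 961 − 24·40
1 = −24·1962 + 49·961
1 = 49·4885 − 122·1962
1 = −122·21502 + 537·4885
1 = 537·90893 − 2270·21502
1 = −2270·566860 + 14157·90893
1 = 14157·1224613 − 30584·566860
1 = −30584·5465312 + 136493·1224613
So 1224613·136493 ≡ 1 (mod 5465312).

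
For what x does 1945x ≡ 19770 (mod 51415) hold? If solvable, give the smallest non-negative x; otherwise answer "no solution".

9553

First find gcd(1945, 51415):
51415 = 26*1945 + 845
1945 = 2*845 + 255
845 = 3*255 + 80
255 = 3*80 + 15
80 = 5*15 + 5
15 = 3*5 + 0
gcd = 5 and 5 | 19770, so solutions exist. Divide through by 5: 389x ≡ 3954 (mod 10283).
Now find 389⁻¹ mod 10283:
10283 = 26×389 + 169
389 = 2×169 + 51
169 = 3×51 + 16
51 = 3×16 + 3
16 = 5×3 + 1
3 = 3×1 + 0
Back-substitute:
1 = 16 − 5·3
1 = −5·51 + 16·16
1 = 16·169 − 53·51
1 = −53·389 + 122·169
1 = 122·10283 − 3225·389
So 389·(-3225) ≡ 1 (mod 10283), i.e. 389⁻¹ ≡ 7058.
Then x ≡ 7058·3954 ≡ 9553 (mod 10283); the smallest non-negative solution is x = 9553.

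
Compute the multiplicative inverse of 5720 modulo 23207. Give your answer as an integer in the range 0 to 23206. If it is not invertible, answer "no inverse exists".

4613

Extended Euclidean algorithm:
23207 = 4×5720 + 327
5720 = 17×327 + 161
327 = 2×161 + 5
161 = 32×5 + 1
5 = 5×1 + 0
Since gcd(5720, 23207) = 1, back-substitute to write 1 as a combination:
1 = 161 − 32·5
1 = −32·327 + 65·161
1 = 65·5720 − 1137·327
1 = −1137·23207 + 4613·5720
So 5720·4613 ≡ 1 (mod 23207).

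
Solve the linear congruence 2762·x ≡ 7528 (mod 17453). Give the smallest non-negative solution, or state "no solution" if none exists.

First find gcd(2762, 17453):
17453 = 6·2762 + 881
2762 = 3·881 + 119
881 = 7·119 + 48
119 = 2·48 + 23
48 = 2·23 + 2
23 = 11·2 + 1
2 = 2·1 + 0
gcd = 1, so a unique solution mod 17453 exists.
Back-substitute for the Bézout coefficients:
1 = 23 − 11·2
1 = −11·48 + 23·23
1 = 23·119 − 57·48
1 = −57·881 + 422·119
1 = 422·2762 − 1323·881
1 = −1323·17453 + 8360·2762
So 2762·(8360) ≡ 1 (mod 17453), giving 2762⁻¹ ≡ 8360.
x ≡ 2762⁻¹·7528 ≡ 8360·7528 ≡ 16015 (mod 17453).

16015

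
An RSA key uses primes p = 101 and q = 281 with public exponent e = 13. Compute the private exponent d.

φ(n) = (p−1)(q−1) = 100·280 = 28000.
Need d with 13·d ≡ 1 (mod 28000). Apply the extended Euclidean algorithm:
28000 = 2153*13 + 11
13 = 1*11 + 2
11 = 5*2 + 1
2 = 2*1 + 0
Back-substitute:
1 = 11 − 5·2
1 = −5·13 + 6·11
1 = 6·28000 − 12923·13
So 13·(-12923) ≡ 1 (mod 28000), hence d ≡ -12923 ≡ 15077 (mod 28000).

15077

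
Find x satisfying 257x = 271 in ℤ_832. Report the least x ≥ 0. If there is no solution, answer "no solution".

655

First find gcd(257, 832):
832 = 3·257 + 61
257 = 4·61 + 13
61 = 4·13 + 9
13 = 1·9 + 4
9 = 2·4 + 1
4 = 4·1 + 0
gcd = 1, so a unique solution mod 832 exists.
Back-substitute for the Bézout coefficients:
1 = 9 − 2·4
1 = −2·13 + 3·9
1 = 3·61 − 14·13
1 = −14·257 + 59·61
1 = 59·832 − 191·257
So 257·(-191) ≡ 1 (mod 832), giving 257⁻¹ ≡ 641.
x ≡ 257⁻¹·271 ≡ 641·271 ≡ 655 (mod 832).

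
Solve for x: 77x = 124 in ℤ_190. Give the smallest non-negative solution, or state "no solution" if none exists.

162

First find gcd(77, 190):
190 = 2·77 + 36
77 = 2·36 + 5
36 = 7·5 + 1
5 = 5·1 + 0
gcd = 1, so a unique solution mod 190 exists.
Back-substitute for the Bézout coefficients:
1 = 36 − 7·5
1 = −7·77 + 15·36
1 = 15·190 − 37·77
So 77·(-37) ≡ 1 (mod 190), giving 77⁻¹ ≡ 153.
x ≡ 77⁻¹·124 ≡ 153·124 ≡ 162 (mod 190).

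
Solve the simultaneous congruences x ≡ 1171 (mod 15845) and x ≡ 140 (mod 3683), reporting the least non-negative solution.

Write x = 1171 + 15845·k. Then 15845·k ≡ 140 − 1171 ≡ 2652 (mod 3683).
Need 15845⁻¹ mod 3683. Extended Euclid on (3683, 1113):
3683 = 3·1113 + 344
1113 = 3·344 + 81
344 = 4·81 + 20
81 = 4·20 + 1
20 = 20·1 + 0
Back-substitute:
1 = 81 − 4·20
1 = −4·344 + 17·81
1 = 17·1113 − 55·344
1 = −55·3683 + 182·1113
15845⁻¹ ≡ 182 (mod 3683), so k ≡ 182·2652 ≡ 191 (mod 3683).
x = 1171 + 15845·191 = 3027566.

3027566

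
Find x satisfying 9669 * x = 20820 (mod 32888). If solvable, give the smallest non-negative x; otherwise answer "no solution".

17788

First find gcd(9669, 32888):
32888 = 3×9669 + 3881
9669 = 2×3881 + 1907
3881 = 2×1907 + 67
1907 = 28×67 + 31
67 = 2×31 + 5
31 = 6×5 + 1
5 = 5×1 + 0
gcd = 1, so a unique solution mod 32888 exists.
Back-substitute for the Bézout coefficients:
1 = 31 − 6·5
1 = −6·67 + 13·31
1 = 13·1907 − 370·67
1 = −370·3881 + 753·1907
1 = 753·9669 − 1876·3881
1 = −1876·32888 + 6381·9669
So 9669·(6381) ≡ 1 (mod 32888), giving 9669⁻¹ ≡ 6381.
x ≡ 9669⁻¹·20820 ≡ 6381·20820 ≡ 17788 (mod 32888).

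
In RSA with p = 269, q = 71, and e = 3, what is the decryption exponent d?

12507

φ(n) = (p−1)(q−1) = 268·70 = 18760.
Need d with 3·d ≡ 1 (mod 18760). Apply the extended Euclidean algorithm:
18760 = 6253·3 + 1
3 = 3·1 + 0
Back-substitute:
1 = 18760 − 6253·3
So 3·(-6253) ≡ 1 (mod 18760), hence d ≡ -6253 ≡ 12507 (mod 18760).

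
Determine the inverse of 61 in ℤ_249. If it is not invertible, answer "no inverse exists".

49

Run Euclid on (249, 61):
249 = 4·61 + 5
61 = 12·5 + 1
5 = 5·1 + 0
gcd = 1, so the inverse exists. Back-substitute:
1 = 61 − 12·5
1 = −12·249 + 49·61
So 61·49 ≡ 1 (mod 249).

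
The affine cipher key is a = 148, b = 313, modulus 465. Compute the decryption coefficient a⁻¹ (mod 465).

22

Apply the Euclidean algorithm to 465 and 148:
465 = 3*148 + 21
148 = 7*21 + 1
21 = 21*1 + 0
gcd = 1, so the inverse exists. Back-substitute:
1 = 148 − 7·21
1 = −7·465 + 22·148
So 148·22 ≡ 1 (mod 465).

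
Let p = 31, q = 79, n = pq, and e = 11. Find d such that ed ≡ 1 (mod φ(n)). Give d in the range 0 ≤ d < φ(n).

φ(n) = (p−1)(q−1) = 30·78 = 2340.
Need d with 11·d ≡ 1 (mod 2340). Apply the extended Euclidean algorithm:
2340 = 212*11 + 8
11 = 1*8 + 3
8 = 2*3 + 2
3 = 1*2 + 1
2 = 2*1 + 0
Back-substitute:
1 = 3 − 2
1 = −8 + 3·3
1 = 3·11 − 4·8
1 = −4·2340 + 851·11
So 11·851 ≡ 1 (mod 2340), hence d = 851.

851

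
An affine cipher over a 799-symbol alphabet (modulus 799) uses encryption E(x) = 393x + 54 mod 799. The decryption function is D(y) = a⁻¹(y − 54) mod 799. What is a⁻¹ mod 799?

Extended Euclidean algorithm:
799 = 2×393 + 13
393 = 30×13 + 3
13 = 4×3 + 1
3 = 3×1 + 0
gcd = 1, so the inverse exists. Back-substitute:
1 = 13 − 4·3
1 = −4·393 + 121·13
1 = 121·799 − 246·393
So 393·(-246) ≡ 1 (mod 799), and -246 ≡ 553 (mod 799).

553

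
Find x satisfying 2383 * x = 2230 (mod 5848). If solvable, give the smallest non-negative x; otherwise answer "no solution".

3282

First find gcd(2383, 5848):
5848 = 2·2383 + 1082
2383 = 2·1082 + 219
1082 = 4·219 + 206
219 = 1·206 + 13
206 = 15·13 + 11
13 = 1·11 + 2
11 = 5·2 + 1
2 = 2·1 + 0
gcd = 1, so a unique solution mod 5848 exists.
Back-substitute for the Bézout coefficients:
1 = 11 − 5·2
1 = −5·13 + 6·11
1 = 6·206 − 95·13
1 = −95·219 + 101·206
1 = 101·1082 − 499·219
1 = −499·2383 + 1099·1082
1 = 1099·5848 − 2697·2383
So 2383·(-2697) ≡ 1 (mod 5848), giving 2383⁻¹ ≡ 3151.
x ≡ 2383⁻¹·2230 ≡ 3151·2230 ≡ 3282 (mod 5848).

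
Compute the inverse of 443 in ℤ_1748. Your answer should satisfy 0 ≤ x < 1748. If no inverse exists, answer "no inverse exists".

947

gcd(1748, 443) by repeated division:
1748 = 3×443 + 419
443 = 1×419 + 24
419 = 17×24 + 11
24 = 2×11 + 2
11 = 5×2 + 1
2 = 2×1 + 0
Since gcd(443, 1748) = 1, back-substitute to write 1 as a combination:
1 = 11 − 5·2
1 = −5·24 + 11·11
1 = 11·419 − 192·24
1 = −192·443 + 203·419
1 = 203·1748 − 801·443
Hence 443⁻¹ ≡ -801 ≡ 947 (mod 1748).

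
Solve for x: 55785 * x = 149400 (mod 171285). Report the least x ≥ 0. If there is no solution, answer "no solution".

3024

First find gcd(55785, 171285):
171285 = 3*55785 + 3930
55785 = 14*3930 + 765
3930 = 5*765 + 105
765 = 7*105 + 30
105 = 3*30 + 15
30 = 2*15 + 0
gcd = 15 and 15 | 149400, so solutions exist. Divide through by 15: 3719x ≡ 9960 (mod 11419).
Now find 3719⁻¹ mod 11419:
11419 = 3*3719 + 262
3719 = 14*262 + 51
262 = 5*51 + 7
51 = 7*7 + 2
7 = 3*2 + 1
2 = 2*1 + 0
Back-substitute:
1 = 7 − 3·2
1 = −3·51 + 22·7
1 = 22·262 − 113·51
1 = −113·3719 + 1604·262
1 = 1604·11419 − 4925·3719
So 3719·(-4925) ≡ 1 (mod 11419), i.e. 3719⁻¹ ≡ 6494.
Then x ≡ 6494·9960 ≡ 3024 (mod 11419); the smallest non-negative solution is x = 3024.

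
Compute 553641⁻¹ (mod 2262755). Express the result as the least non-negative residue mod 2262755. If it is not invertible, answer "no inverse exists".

Compute gcd(553641, 2262755):
2262755 = 4×553641 + 48191
553641 = 11×48191 + 23540
48191 = 2×23540 + 1111
23540 = 21×1111 + 209
1111 = 5×209 + 66
209 = 3×66 + 11
66 = 6×11 + 0
The gcd is 11, not 1, hence no inverse exists.

no inverse exists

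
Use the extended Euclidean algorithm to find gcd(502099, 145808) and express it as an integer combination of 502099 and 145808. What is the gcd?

Apply Euclid's algorithm to 502099 and 145808:
502099 = 3*145808 + 64675
145808 = 2*64675 + 16458
64675 = 3*16458 + 15301
16458 = 1*15301 + 1157
15301 = 13*1157 + 260
1157 = 4*260 + 117
260 = 2*117 + 26
117 = 4*26 + 13
26 = 2*13 + 0
gcd(502099, 145808) = 13.
Back-substituting:
13 = 117 − 4·26
13 = −4·260 + 9·117
13 = 9·1157 − 40·260
13 = −40·15301 + 529·1157
13 = 529·16458 − 569·15301
13 = −569·64675 + 2236·16458
13 = 2236·145808 − 5041·64675
13 = −5041·502099 + 17359·145808
So 13 = (-5041)·502099 + (17359)·145808.

13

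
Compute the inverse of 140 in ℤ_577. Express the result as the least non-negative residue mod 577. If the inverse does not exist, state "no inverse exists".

Extended Euclidean algorithm:
577 = 4·140 + 17
140 = 8·17 + 4
17 = 4·4 + 1
4 = 4·1 + 0
Since gcd(140, 577) = 1, back-substitute to write 1 as a combination:
1 = 17 − 4·4
1 = −4·140 + 33·17
1 = 33·577 − 136·140
Hence 140⁻¹ ≡ -136 ≡ 441 (mod 577).

441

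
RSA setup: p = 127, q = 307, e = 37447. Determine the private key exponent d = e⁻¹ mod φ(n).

φ(n) = (p−1)(q−1) = 126·306 = 38556.
Need d with 37447·d ≡ 1 (mod 38556). Apply the extended Euclidean algorithm:
38556 = 1×37447 + 1109
37447 = 33×1109 + 850
1109 = 1×850 + 259
850 = 3×259 + 73
259 = 3×73 + 40
73 = 1×40 + 33
40 = 1×33 + 7
33 = 4×7 + 5
7 = 1×5 + 2
5 = 2×2 + 1
2 = 2×1 + 0
Back-substitute:
1 = 5 − 2·2
1 = −2·7 + 3·5
1 = 3·33 − 14·7
1 = −14·40 + 17·33
1 = 17·73 − 31·40
1 = −31·259 + 110·73
1 = 110·850 − 361·259
1 = −361·1109 + 471·850
1 = 471·37447 − 15904·1109
1 = −15904·38556 + 16375·37447
So 37447·16375 ≡ 1 (mod 38556), hence d = 16375.

16375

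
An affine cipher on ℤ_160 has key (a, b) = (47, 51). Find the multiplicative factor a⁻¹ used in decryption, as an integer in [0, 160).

Extended Euclidean algorithm:
160 = 3×47 + 19
47 = 2×19 + 9
19 = 2×9 + 1
9 = 9×1 + 0
The gcd is 1. Working backward:
1 = 19 − 2·9
1 = −2·47 + 5·19
1 = 5·160 − 17·47
Hence 47⁻¹ ≡ -17 ≡ 143 (mod 160).

143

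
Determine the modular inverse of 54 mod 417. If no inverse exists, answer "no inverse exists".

Euclidean algorithm on 417, 54:
417 = 7×54 + 39
54 = 1×39 + 15
39 = 2×15 + 9
15 = 1×9 + 6
9 = 1×6 + 3
6 = 2×3 + 0
gcd(54, 417) = 3 ≠ 1, so 54 has no multiplicative inverse modulo 417.

no inverse exists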